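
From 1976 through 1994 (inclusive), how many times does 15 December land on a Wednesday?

Day of week of December 15 in each year:
1976: Wed ✓, 1977: Thu, 1978: Fri, 1979: Sat, 1980: Mon, 1981: Tue, 1982: Wed ✓, 1983: Thu, 1984: Sat, 1985: Sun, 1986: Mon, 1987: Tue, 1988: Thu, 1989: Fri, 1990: Sat, 1991: Sun, 1992: Tue, 1993: Wed ✓, 1994: Thu
Wednesdays: 1976, 1982, 1993.

3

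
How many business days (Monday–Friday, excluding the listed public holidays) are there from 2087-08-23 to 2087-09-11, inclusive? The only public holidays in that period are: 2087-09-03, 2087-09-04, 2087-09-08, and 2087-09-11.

2087-08-23 is a Saturday.
The range spans 20 days (inclusive of both endpoints).
20 = 7 × 2 + 6, so there are 2 full weeks plus 6 extra days.
Each full week contributes 5 weekdays (Mon–Fri): 2 × 5 = 10.
The 6 extra days are Sat, Sun, Mon, Tue, Wed, Thu — 4 of them qualify.
Total: 10 + 4 = 14.
Holidays: 2087-09-03 (Wed); 2087-09-04 (Thu); 2087-09-08 (Mon); 2087-09-11 (Thu).
All 4 holidays fall on weekdays, so subtract 4.
Business days: 14 − 4 = 10.

10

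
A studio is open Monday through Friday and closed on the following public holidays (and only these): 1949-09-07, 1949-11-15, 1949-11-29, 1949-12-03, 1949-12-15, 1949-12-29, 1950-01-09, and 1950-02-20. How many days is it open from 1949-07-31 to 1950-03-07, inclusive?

1949-07-31 is a Sunday.
The range spans 220 days (inclusive of both endpoints).
220 = 7 × 31 + 3, so there are 31 full weeks plus 3 extra days.
Each full week contributes 5 weekdays (Mon–Fri): 31 × 5 = 155.
The 3 extra days are Sunday, Monday, Tuesday — 2 of them qualify.
Total: 155 + 2 = 157.
Holidays: 1949-09-07 (Wed); 1949-11-15 (Tue); 1949-11-29 (Tue); 1949-12-03 (Sat); 1949-12-15 (Thu); 1949-12-29 (Thu); 1950-01-09 (Mon); 1950-02-20 (Mon).
7 of the 8 holidays fall on weekdays; the rest are weekends and were already excluded.
Business days: 157 − 7 = 150.

150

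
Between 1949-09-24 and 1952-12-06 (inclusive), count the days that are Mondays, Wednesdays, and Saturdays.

502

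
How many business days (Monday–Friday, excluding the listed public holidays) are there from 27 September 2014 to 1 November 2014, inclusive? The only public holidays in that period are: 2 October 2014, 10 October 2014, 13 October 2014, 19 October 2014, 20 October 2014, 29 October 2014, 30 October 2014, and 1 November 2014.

19

27 September 2014 is a Saturday.
That's 36 days from start to end, counting both.
36 = 7 × 5 + 1, so there are 5 full weeks plus 1 extra day.
Each full week contributes 5 weekdays (Mon–Fri): 5 × 5 = 25.
The 1 extra day is Saturday — none qualify.
Total: 25 + 0 = 25.
Holidays: 2 October 2014 (Thu); 10 October 2014 (Fri); 13 October 2014 (Mon); 19 October 2014 (Sun); 20 October 2014 (Mon); 29 October 2014 (Wed); 30 October 2014 (Thu); 1 November 2014 (Sat).
6 of the 8 holidays fall on weekdays; the rest are weekends and were already excluded.
Business days: 25 − 6 = 19.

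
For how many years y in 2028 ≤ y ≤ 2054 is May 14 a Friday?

3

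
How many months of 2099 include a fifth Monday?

A month has five Mondays exactly when Monday falls within its first (length − 28) days.
Jan: 31 days, starts Thu → 5 of Thu, Fri, Sat
Feb: 28 days, starts Sun → 5 of (none)
Mar: 31 days, starts Sun → 5 of Sun, Mon, Tue ✓
Apr: 30 days, starts Wed → 5 of Wed, Thu
May: 31 days, starts Fri → 5 of Fri, Sat, Sun
Jun: 30 days, starts Mon → 5 of Mon, Tue ✓
Jul: 31 days, starts Wed → 5 of Wed, Thu, Fri
Aug: 31 days, starts Sat → 5 of Sat, Sun, Mon ✓
Sep: 30 days, starts Tue → 5 of Tue, Wed
Oct: 31 days, starts Thu → 5 of Thu, Fri, Sat
Nov: 30 days, starts Sun → 5 of Sun, Mon ✓
Dec: 31 days, starts Tue → 5 of Tue, Wed, Thu
Months with five Mondays: Mar, Jun, Aug, Nov.

4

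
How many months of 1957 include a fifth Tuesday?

A month has five Tuesdays exactly when Tuesday falls within its first (length − 28) days.
Jan: 31 days, starts Tue → 5 of Tue, Wed, Thu ✓
Feb: 28 days, starts Fri → 5 of (none)
Mar: 31 days, starts Fri → 5 of Fri, Sat, Sun
Apr: 30 days, starts Mon → 5 of Mon, Tue ✓
May: 31 days, starts Wed → 5 of Wed, Thu, Fri
Jun: 30 days, starts Sat → 5 of Sat, Sun
Jul: 31 days, starts Mon → 5 of Mon, Tue, Wed ✓
Aug: 31 days, starts Thu → 5 of Thu, Fri, Sat
Sep: 30 days, starts Sun → 5 of Sun, Mon
Oct: 31 days, starts Tue → 5 of Tue, Wed, Thu ✓
Nov: 30 days, starts Fri → 5 of Fri, Sat
Dec: 31 days, starts Sun → 5 of Sun, Mon, Tue ✓
Months with five Tuesdays: Jan, Apr, Jul, Oct, Dec.

5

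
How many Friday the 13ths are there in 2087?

The 13th falls on a Friday when the month's 13th has weekday Fri.
Jan 13 is Mon; Feb 13 is Thu; Mar 13 is Thu; Apr 13 is Sun; May 13 is Tue; Jun 13 is Fri ✓; Jul 13 is Sun; Aug 13 is Wed; Sep 13 is Sat; Oct 13 is Mon; Nov 13 is Thu; Dec 13 is Sat.
Friday the 13ths: Jun.

1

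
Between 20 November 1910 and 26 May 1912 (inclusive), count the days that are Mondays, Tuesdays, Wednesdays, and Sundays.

317

20 November 1910 is a Sunday.
The range spans 554 days (inclusive of both endpoints).
554 = 7 × 79 + 1, so there are 79 full weeks plus 1 extra day.
Each full week contributes 4 days from the set (Mon, Tue, Wed, Sun): 79 × 4 = 316.
The 1 extra day is Sun — 1 of them qualifies.
Total: 316 + 1 = 317.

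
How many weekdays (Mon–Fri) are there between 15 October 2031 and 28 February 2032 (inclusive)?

98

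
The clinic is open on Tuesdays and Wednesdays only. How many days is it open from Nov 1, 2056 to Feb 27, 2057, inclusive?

34

Nov 1, 2056 is a Wednesday.
From Nov 1, 2056 to Feb 27, 2057 is 119 days inclusive.
119 = 7 × 17, so the span is exactly 17 full weeks.
Each full week contributes 2 days from the set (Tue, Wed): 17 × 2 = 34.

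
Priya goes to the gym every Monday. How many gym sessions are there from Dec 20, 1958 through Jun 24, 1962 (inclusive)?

183

Dec 20, 1958 is a Saturday.
From Dec 20, 1958 to Jun 24, 1962 is 1283 days inclusive.
1283 = 7 × 183 + 2, so there are 183 full weeks plus 2 extra days.
Each full week contributes one Monday: 183 so far.
The 2 extra days are Saturday, Sunday — none qualify.
Total: 183 + 0 = 183.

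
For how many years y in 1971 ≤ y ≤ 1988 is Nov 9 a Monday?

2

Day of week of November 9 in each year:
1971: Tue, 1972: Thu, 1973: Fri, 1974: Sat, 1975: Sun, 1976: Tue, 1977: Wed, 1978: Thu, 1979: Fri, 1980: Sun, 1981: Mon ✓, 1982: Tue, 1983: Wed, 1984: Fri, 1985: Sat, 1986: Sun, 1987: Mon ✓, 1988: Wed
Mondays: 1981, 1987.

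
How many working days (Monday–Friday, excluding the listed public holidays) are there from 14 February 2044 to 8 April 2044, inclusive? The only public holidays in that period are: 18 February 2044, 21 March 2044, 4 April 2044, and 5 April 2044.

36

14 February 2044 is a Sunday.
The range spans 55 days (inclusive of both endpoints).
55 = 7 × 7 + 6, so there are 7 full weeks plus 6 extra days.
Each full week contributes 5 weekdays (Mon–Fri): 7 × 5 = 35.
The 6 extra days are Sunday, Monday, Tuesday, Wednesday, Thursday, Friday — 5 of them qualify.
Total: 35 + 5 = 40.
Holidays: 18 February 2044 (Thu); 21 March 2044 (Mon); 4 April 2044 (Mon); 5 April 2044 (Tue).
All 4 holidays fall on weekdays, so subtract 4.
Business days: 40 − 4 = 36.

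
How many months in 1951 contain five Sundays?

4

A month has five Sundays exactly when Sunday falls within its first (length − 28) days.
Jan: 31 days, starts Mon → 5 of Mon, Tue, Wed
Feb: 28 days, starts Thu → 5 of (none)
Mar: 31 days, starts Thu → 5 of Thu, Fri, Sat
Apr: 30 days, starts Sun → 5 of Sun, Mon ✓
May: 31 days, starts Tue → 5 of Tue, Wed, Thu
Jun: 30 days, starts Fri → 5 of Fri, Sat
Jul: 31 days, starts Sun → 5 of Sun, Mon, Tue ✓
Aug: 31 days, starts Wed → 5 of Wed, Thu, Fri
Sep: 30 days, starts Sat → 5 of Sat, Sun ✓
Oct: 31 days, starts Mon → 5 of Mon, Tue, Wed
Nov: 30 days, starts Thu → 5 of Thu, Fri
Dec: 31 days, starts Sat → 5 of Sat, Sun, Mon ✓
Months with five Sundays: Apr, Jul, Sep, Dec.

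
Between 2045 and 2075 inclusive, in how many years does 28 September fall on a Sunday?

Day of week of September 28 in each year:
2045: Thu, 2046: Fri, 2047: Sat, 2048: Mon, 2049: Tue, 2050: Wed, 2051: Thu, 2052: Sat, 2053: Sun ✓, 2054: Mon, 2055: Tue, 2056: Thu, 2057: Fri, 2058: Sat, 2059: Sun ✓, 2060: Tue, 2061: Wed, 2062: Thu, 2063: Fri, 2064: Sun ✓, 2065: Mon, 2066: Tue, 2067: Wed, 2068: Fri, 2069: Sat, 2070: Sun ✓, 2071: Mon, 2072: Wed, 2073: Thu, 2074: Fri, 2075: Sat
Sundays: 2053, 2059, 2064, 2070.

4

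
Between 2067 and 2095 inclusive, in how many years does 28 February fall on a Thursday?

Day of week of February 28 in each year:
2067: Mon, 2068: Tue, 2069: Thu ✓, 2070: Fri, 2071: Sat, 2072: Sun, 2073: Tue, 2074: Wed, 2075: Thu ✓, 2076: Fri, 2077: Sun, 2078: Mon, 2079: Tue, 2080: Wed, 2081: Fri, 2082: Sat, 2083: Sun, 2084: Mon, 2085: Wed, 2086: Thu ✓, 2087: Fri, 2088: Sat, 2089: Mon, 2090: Tue, 2091: Wed, 2092: Thu ✓, 2093: Sat, 2094: Sun, 2095: Mon
Thursdays: 2069, 2075, 2086, 2092.

4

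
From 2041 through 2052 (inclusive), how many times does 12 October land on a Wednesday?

Day of week of October 12 in each year:
2041: Sat, 2042: Sun, 2043: Mon, 2044: Wed ✓, 2045: Thu, 2046: Fri, 2047: Sat, 2048: Mon, 2049: Tue, 2050: Wed ✓, 2051: Thu, 2052: Sat
Wednesdays: 2044, 2050.

2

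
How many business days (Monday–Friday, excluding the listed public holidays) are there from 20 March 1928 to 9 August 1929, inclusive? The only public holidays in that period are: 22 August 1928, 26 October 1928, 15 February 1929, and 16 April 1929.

20 March 1928 is a Tuesday.
The range spans 508 days (inclusive of both endpoints).
508 = 7 × 72 + 4, so there are 72 full weeks plus 4 extra days.
Each full week contributes 5 weekdays (Mon–Fri): 72 × 5 = 360.
The 4 extra days are Tue, Wed, Thu, Fri — 4 of them qualify.
Total: 360 + 4 = 364.
Holidays: 22 August 1928 (Wed); 26 October 1928 (Fri); 15 February 1929 (Fri); 16 April 1929 (Tue).
All 4 holidays fall on weekdays, so subtract 4.
Business days: 364 − 4 = 360.

360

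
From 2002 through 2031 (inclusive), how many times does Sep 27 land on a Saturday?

Day of week of September 27 in each year:
2002: Fri, 2003: Sat ✓, 2004: Mon, 2005: Tue, 2006: Wed, 2007: Thu, 2008: Sat ✓, 2009: Sun, 2010: Mon, 2011: Tue, 2012: Thu, 2013: Fri, 2014: Sat ✓, 2015: Sun, 2016: Tue, 2017: Wed, 2018: Thu, 2019: Fri, 2020: Sun, 2021: Mon, 2022: Tue, 2023: Wed, 2024: Fri, 2025: Sat ✓, 2026: Sun, 2027: Mon, 2028: Wed, 2029: Thu, 2030: Fri, 2031: Sat ✓
Saturdays: 2003, 2008, 2014, 2025, 2031.

5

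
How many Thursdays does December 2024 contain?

4

Dec 1, 2024 is a Sunday.
The range spans 31 days (inclusive of both endpoints).
31 = 7 × 4 + 3, so there are 4 full weeks plus 3 extra days.
Each full week contributes one Thursday: 4 so far.
The 3 extra days are Sun, Mon, Tue — none qualify.
Total: 4 + 0 = 4.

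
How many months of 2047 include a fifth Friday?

4

A month has five Fridays exactly when Friday falls within its first (length − 28) days.
Jan: 31 days, starts Tue → 5 of Tue, Wed, Thu
Feb: 28 days, starts Fri → 5 of (none)
Mar: 31 days, starts Fri → 5 of Fri, Sat, Sun ✓
Apr: 30 days, starts Mon → 5 of Mon, Tue
May: 31 days, starts Wed → 5 of Wed, Thu, Fri ✓
Jun: 30 days, starts Sat → 5 of Sat, Sun
Jul: 31 days, starts Mon → 5 of Mon, Tue, Wed
Aug: 31 days, starts Thu → 5 of Thu, Fri, Sat ✓
Sep: 30 days, starts Sun → 5 of Sun, Mon
Oct: 31 days, starts Tue → 5 of Tue, Wed, Thu
Nov: 30 days, starts Fri → 5 of Fri, Sat ✓
Dec: 31 days, starts Sun → 5 of Sun, Mon, Tue
Months with five Fridays: Mar, May, Aug, Nov.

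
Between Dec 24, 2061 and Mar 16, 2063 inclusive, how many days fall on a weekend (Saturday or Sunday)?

Dec 24, 2061 is a Saturday.
From Dec 24, 2061 to Mar 16, 2063 is 448 days inclusive.
448 = 7 × 64, so the span is exactly 64 full weeks.
Each full week contributes 2 weekend days (Sat, Sun): 64 × 2 = 128.
Total: 128.

128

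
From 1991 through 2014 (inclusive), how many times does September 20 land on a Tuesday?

3

Day of week of September 20 in each year:
1991: Fri, 1992: Sun, 1993: Mon, 1994: Tue ✓, 1995: Wed, 1996: Fri, 1997: Sat, 1998: Sun, 1999: Mon, 2000: Wed, 2001: Thu, 2002: Fri, 2003: Sat, 2004: Mon, 2005: Tue ✓, 2006: Wed, 2007: Thu, 2008: Sat, 2009: Sun, 2010: Mon, 2011: Tue ✓, 2012: Thu, 2013: Fri, 2014: Sat
Tuesdays: 1994, 2005, 2011.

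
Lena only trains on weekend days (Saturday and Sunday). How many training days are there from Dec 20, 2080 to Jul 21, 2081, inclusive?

Dec 20, 2080 is a Friday.
From Dec 20, 2080 to Jul 21, 2081 is 214 days inclusive.
214 = 7 × 30 + 4, so there are 30 full weeks plus 4 extra days.
Each full week contributes 2 weekend days (Sat, Sun): 30 × 2 = 60.
The 4 extra days are Fri, Sat, Sun, Mon — 2 of them qualify.
Total: 60 + 2 = 62.

62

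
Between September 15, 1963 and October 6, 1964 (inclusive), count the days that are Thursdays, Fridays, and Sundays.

166

September 15, 1963 is a Sunday.
The range spans 388 days (inclusive of both endpoints).
388 = 7 × 55 + 3, so there are 55 full weeks plus 3 extra days.
Each full week contributes 3 days from the set (Thu, Fri, Sun): 55 × 3 = 165.
The 3 extra days are Sun, Mon, Tue — 1 of them qualifies.
Total: 165 + 1 = 166.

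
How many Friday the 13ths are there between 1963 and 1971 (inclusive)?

15

Friday-the-13ths by year:
1963: Sep, Dec
1964: Mar, Nov
1965: Aug
1966: May
1967: Jan, Oct
1968: Sep, Dec
1969: Jun
1970: Feb, Mar, Nov
1971: Aug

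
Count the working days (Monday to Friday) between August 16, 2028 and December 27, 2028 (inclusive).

August 16, 2028 is a Wednesday.
The range spans 134 days (inclusive of both endpoints).
134 = 7 × 19 + 1, so there are 19 full weeks plus 1 extra day.
Each full week contributes 5 weekdays (Mon–Fri): 19 × 5 = 95.
The 1 extra day is Wed — 1 of them qualifies.
Total: 95 + 1 = 96.

96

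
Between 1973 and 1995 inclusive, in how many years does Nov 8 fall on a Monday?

Day of week of November 8 in each year:
1973: Thu, 1974: Fri, 1975: Sat, 1976: Mon ✓, 1977: Tue, 1978: Wed, 1979: Thu, 1980: Sat, 1981: Sun, 1982: Mon ✓, 1983: Tue, 1984: Thu, 1985: Fri, 1986: Sat, 1987: Sun, 1988: Tue, 1989: Wed, 1990: Thu, 1991: Fri, 1992: Sun, 1993: Mon ✓, 1994: Tue, 1995: Wed
Mondays: 1976, 1982, 1993.

3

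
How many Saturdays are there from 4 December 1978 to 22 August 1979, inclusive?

37 Saturdays

4 December 1978 is a Monday.
From 4 December 1978 to 22 August 1979 is 262 days inclusive.
262 = 7 × 37 + 3, so there are 37 full weeks plus 3 extra days.
Each full week contributes one Saturday: 37 so far.
The 3 extra days are Mon, Tue, Wed — none qualify.
Total: 37 + 0 = 37.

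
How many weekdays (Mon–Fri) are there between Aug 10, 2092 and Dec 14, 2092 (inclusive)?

90

Aug 10, 2092 is a Sunday.
That's 127 days from start to end, counting both.
127 = 7 × 18 + 1, so there are 18 full weeks plus 1 extra day.
Each full week contributes 5 weekdays (Mon–Fri): 18 × 5 = 90.
The 1 extra day is Sun — none qualify.
Total: 90 + 0 = 90.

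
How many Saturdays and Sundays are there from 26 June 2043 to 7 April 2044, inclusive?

82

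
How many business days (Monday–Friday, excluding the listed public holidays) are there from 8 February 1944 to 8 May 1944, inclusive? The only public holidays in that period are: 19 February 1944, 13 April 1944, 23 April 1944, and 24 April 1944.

8 February 1944 is a Tuesday.
The range spans 91 days (inclusive of both endpoints).
91 = 7 × 13, so the span is exactly 13 full weeks.
Each full week contributes 5 weekdays (Mon–Fri): 13 × 5 = 65.
Total: 65.
Holidays: 19 February 1944 (Sat); 13 April 1944 (Thu); 23 April 1944 (Sun); 24 April 1944 (Mon).
2 of the 4 holidays fall on weekdays; the rest are weekends and were already excluded.
Business days: 65 − 2 = 63.

63 business days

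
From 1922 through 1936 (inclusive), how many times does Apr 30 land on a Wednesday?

2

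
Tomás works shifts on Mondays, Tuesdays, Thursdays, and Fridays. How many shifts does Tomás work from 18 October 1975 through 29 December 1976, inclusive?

250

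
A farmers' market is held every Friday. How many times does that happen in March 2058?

Mar 1, 2058 is a Friday.
That's 31 days from start to end, counting both.
31 = 7 × 4 + 3, so there are 4 full weeks plus 3 extra days.
Each full week contributes one Friday: 4 so far.
The 3 extra days are Fri, Sat, Sun — 1 of them qualifies.
Total: 4 + 1 = 5.

5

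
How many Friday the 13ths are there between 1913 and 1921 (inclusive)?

Friday-the-13ths by year:
1913: Jun
1914: Feb, Mar, Nov
1915: Aug
1916: Oct
1917: Apr, Jul
1918: Sep, Dec
1919: Jun
1920: Feb, Aug
1921: May

14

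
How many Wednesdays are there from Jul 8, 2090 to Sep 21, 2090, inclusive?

Jul 8, 2090 is a Saturday.
That's 76 days from start to end, counting both.
76 = 7 × 10 + 6, so there are 10 full weeks plus 6 extra days.
Each full week contributes one Wednesday: 10 so far.
The 6 extra days are Sat, Sun, Mon, Tue, Wed, Thu — 1 of them qualifies.
Total: 10 + 1 = 11.

11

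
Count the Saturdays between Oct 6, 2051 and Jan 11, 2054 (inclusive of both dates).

119 Saturdays

Oct 6, 2051 is a Friday.
The range spans 829 days (inclusive of both endpoints).
829 = 7 × 118 + 3, so there are 118 full weeks plus 3 extra days.
Each full week contributes one Saturday: 118 so far.
The 3 extra days are Friday, Saturday, Sunday — 1 of them qualifies.
Total: 118 + 1 = 119.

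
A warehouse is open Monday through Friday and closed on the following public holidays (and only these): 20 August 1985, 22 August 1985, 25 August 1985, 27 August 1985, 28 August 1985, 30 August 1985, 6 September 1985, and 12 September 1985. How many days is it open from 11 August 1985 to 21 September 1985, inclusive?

23 working days

11 August 1985 is a Sunday.
From 11 August 1985 to 21 September 1985 is 42 days inclusive.
42 = 7 × 6, so the span is exactly 6 full weeks.
Each full week contributes 5 weekdays (Mon–Fri): 6 × 5 = 30.
Total: 30.
Holidays: 20 August 1985 (Tue); 22 August 1985 (Thu); 25 August 1985 (Sun); 27 August 1985 (Tue); 28 August 1985 (Wed); 30 August 1985 (Fri); 6 September 1985 (Fri); 12 September 1985 (Thu).
7 of the 8 holidays fall on weekdays; the rest are weekends and were already excluded.
Business days: 30 − 7 = 23.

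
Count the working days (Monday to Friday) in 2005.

January 1, 2005 is a Saturday.
From January 1, 2005 to December 31, 2005 is 365 days inclusive.
365 = 7 × 52 + 1, so there are 52 full weeks plus 1 extra day.
Each full week contributes 5 weekdays (Mon–Fri): 52 × 5 = 260.
The 1 extra day is Saturday — none qualify.
Total: 260 + 0 = 260.

260 weekdays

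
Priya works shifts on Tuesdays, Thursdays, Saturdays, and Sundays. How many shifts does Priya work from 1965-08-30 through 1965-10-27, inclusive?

33

1965-08-30 is a Monday.
From 1965-08-30 to 1965-10-27 is 59 days inclusive.
59 = 7 × 8 + 3, so there are 8 full weeks plus 3 extra days.
Each full week contributes 4 days from the set (Tue, Thu, Sat, Sun): 8 × 4 = 32.
The 3 extra days are Monday, Tuesday, Wednesday — 1 of them qualifies.
Total: 32 + 1 = 33.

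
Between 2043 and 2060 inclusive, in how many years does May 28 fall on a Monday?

Day of week of May 28 in each year:
2043: Thu, 2044: Sat, 2045: Sun, 2046: Mon ✓, 2047: Tue, 2048: Thu, 2049: Fri, 2050: Sat, 2051: Sun, 2052: Tue, 2053: Wed, 2054: Thu, 2055: Fri, 2056: Sun, 2057: Mon ✓, 2058: Tue, 2059: Wed, 2060: Fri
Mondays: 2046, 2057.

2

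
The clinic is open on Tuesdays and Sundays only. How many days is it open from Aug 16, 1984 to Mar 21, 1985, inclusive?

Aug 16, 1984 is a Thursday.
That's 218 days from start to end, counting both.
218 = 7 × 31 + 1, so there are 31 full weeks plus 1 extra day.
Each full week contributes 2 days from the set (Tue, Sun): 31 × 2 = 62.
The 1 extra day is Thursday — none qualify.
Total: 62 + 0 = 62.

62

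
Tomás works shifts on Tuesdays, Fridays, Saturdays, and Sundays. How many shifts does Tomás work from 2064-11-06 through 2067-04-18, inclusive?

2064-11-06 is a Thursday.
The range spans 894 days (inclusive of both endpoints).
894 = 7 × 127 + 5, so there are 127 full weeks plus 5 extra days.
Each full week contributes 4 days from the set (Tue, Fri, Sat, Sun): 127 × 4 = 508.
The 5 extra days are Thursday, Friday, Saturday, Sunday, Monday — 3 of them qualify.
Total: 508 + 3 = 511.

511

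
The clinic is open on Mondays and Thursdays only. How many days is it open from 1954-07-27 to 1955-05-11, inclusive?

82

1954-07-27 is a Tuesday.
The range spans 289 days (inclusive of both endpoints).
289 = 7 × 41 + 2, so there are 41 full weeks plus 2 extra days.
Each full week contributes 2 days from the set (Mon, Thu): 41 × 2 = 82.
The 2 extra days are Tuesday, Wednesday — none qualify.
Total: 82 + 0 = 82.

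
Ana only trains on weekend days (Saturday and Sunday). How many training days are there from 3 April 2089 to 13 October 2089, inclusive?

3 April 2089 is a Sunday.
From 3 April 2089 to 13 October 2089 is 194 days inclusive.
194 = 7 × 27 + 5, so there are 27 full weeks plus 5 extra days.
Each full week contributes 2 weekend days (Sat, Sun): 27 × 2 = 54.
The 5 extra days are Sun, Mon, Tue, Wed, Thu — 1 of them qualifies.
Total: 54 + 1 = 55.

55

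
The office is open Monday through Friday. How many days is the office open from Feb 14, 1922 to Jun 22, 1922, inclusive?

93 weekdays

Feb 14, 1922 is a Tuesday.
That's 129 days from start to end, counting both.
129 = 7 × 18 + 3, so there are 18 full weeks plus 3 extra days.
Each full week contributes 5 weekdays (Mon–Fri): 18 × 5 = 90.
The 3 extra days are Tuesday, Wednesday, Thursday — 3 of them qualify.
Total: 90 + 3 = 93.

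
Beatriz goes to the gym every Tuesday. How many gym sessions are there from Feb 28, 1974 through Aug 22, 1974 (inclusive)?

25

Feb 28, 1974 is a Thursday.
The range spans 176 days (inclusive of both endpoints).
176 = 7 × 25 + 1, so there are 25 full weeks plus 1 extra day.
Each full week contributes one Tuesday: 25 so far.
The 1 extra day is Thu — none qualify.
Total: 25 + 0 = 25.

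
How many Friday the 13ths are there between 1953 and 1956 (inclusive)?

Friday-the-13ths by year:
1953: Feb, Mar, Nov
1954: Aug
1955: May
1956: Jan, Apr, Jul

8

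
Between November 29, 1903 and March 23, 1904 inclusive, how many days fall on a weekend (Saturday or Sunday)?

33

November 29, 1903 is a Sunday.
The range spans 116 days (inclusive of both endpoints).
116 = 7 × 16 + 4, so there are 16 full weeks plus 4 extra days.
Each full week contributes 2 weekend days (Sat, Sun): 16 × 2 = 32.
The 4 extra days are Sunday, Monday, Tuesday, Wednesday — 1 of them qualifies.
Total: 32 + 1 = 33.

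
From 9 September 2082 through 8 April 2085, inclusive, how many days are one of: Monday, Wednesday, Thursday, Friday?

539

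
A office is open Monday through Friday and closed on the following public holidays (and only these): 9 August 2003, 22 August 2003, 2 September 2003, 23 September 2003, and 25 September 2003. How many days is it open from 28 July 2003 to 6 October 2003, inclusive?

47 business days

28 July 2003 is a Monday.
From 28 July 2003 to 6 October 2003 is 71 days inclusive.
71 = 7 × 10 + 1, so there are 10 full weeks plus 1 extra day.
Each full week contributes 5 weekdays (Mon–Fri): 10 × 5 = 50.
The 1 extra day is Monday — 1 of them qualifies.
Total: 50 + 1 = 51.
Holidays: 9 August 2003 (Sat); 22 August 2003 (Fri); 2 September 2003 (Tue); 23 September 2003 (Tue); 25 September 2003 (Thu).
4 of the 5 holidays fall on weekdays; the rest are weekends and were already excluded.
Business days: 51 − 4 = 47.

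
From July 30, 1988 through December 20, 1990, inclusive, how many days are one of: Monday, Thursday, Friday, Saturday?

499

July 30, 1988 is a Saturday.
That's 874 days from start to end, counting both.
874 = 7 × 124 + 6, so there are 124 full weeks plus 6 extra days.
Each full week contributes 4 days from the set (Mon, Thu, Fri, Sat): 124 × 4 = 496.
The 6 extra days are Saturday, Sunday, Monday, Tuesday, Wednesday, Thursday — 3 of them qualify.
Total: 496 + 3 = 499.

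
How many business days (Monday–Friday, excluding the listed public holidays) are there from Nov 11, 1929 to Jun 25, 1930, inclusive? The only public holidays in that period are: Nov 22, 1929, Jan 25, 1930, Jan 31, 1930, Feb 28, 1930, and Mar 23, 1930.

Nov 11, 1929 is a Monday.
From Nov 11, 1929 to Jun 25, 1930 is 227 days inclusive.
227 = 7 × 32 + 3, so there are 32 full weeks plus 3 extra days.
Each full week contributes 5 weekdays (Mon–Fri): 32 × 5 = 160.
The 3 extra days are Monday, Tuesday, Wednesday — 3 of them qualify.
Total: 160 + 3 = 163.
Holidays: Nov 22, 1929 (Fri); Jan 25, 1930 (Sat); Jan 31, 1930 (Fri); Feb 28, 1930 (Fri); Mar 23, 1930 (Sun).
3 of the 5 holidays fall on weekdays; the rest are weekends and were already excluded.
Business days: 163 − 3 = 160.

160 business days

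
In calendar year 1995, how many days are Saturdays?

1995-01-01 is a Sunday.
The range spans 365 days (inclusive of both endpoints).
365 = 7 × 52 + 1, so there are 52 full weeks plus 1 extra day.
Each full week contributes one Saturday: 52 so far.
The 1 extra day is Sun — none qualify.
Total: 52 + 0 = 52.

52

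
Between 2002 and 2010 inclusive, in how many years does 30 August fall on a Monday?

Day of week of August 30 in each year:
2002: Fri, 2003: Sat, 2004: Mon ✓, 2005: Tue, 2006: Wed, 2007: Thu, 2008: Sat, 2009: Sun, 2010: Mon ✓
Mondays: 2004, 2010.

2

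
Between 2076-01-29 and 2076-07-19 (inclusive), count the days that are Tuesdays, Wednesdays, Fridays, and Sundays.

2076-01-29 is a Wednesday.
From 2076-01-29 to 2076-07-19 is 173 days inclusive.
173 = 7 × 24 + 5, so there are 24 full weeks plus 5 extra days.
Each full week contributes 4 days from the set (Tue, Wed, Fri, Sun): 24 × 4 = 96.
The 5 extra days are Wednesday, Thursday, Friday, Saturday, Sunday — 3 of them qualify.
Total: 96 + 3 = 99.

99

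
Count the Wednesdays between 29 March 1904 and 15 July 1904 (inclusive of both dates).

16 Wednesdays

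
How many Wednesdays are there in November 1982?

November 1, 1982 is a Monday.
The range spans 30 days (inclusive of both endpoints).
30 = 7 × 4 + 2, so there are 4 full weeks plus 2 extra days.
Each full week contributes one Wednesday: 4 so far.
The 2 extra days are Mon, Tue — none qualify.
Total: 4 + 0 = 4.

4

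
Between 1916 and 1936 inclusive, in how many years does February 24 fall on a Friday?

Day of week of February 24 in each year:
1916: Thu, 1917: Sat, 1918: Sun, 1919: Mon, 1920: Tue, 1921: Thu, 1922: Fri ✓, 1923: Sat, 1924: Sun, 1925: Tue, 1926: Wed, 1927: Thu, 1928: Fri ✓, 1929: Sun, 1930: Mon, 1931: Tue, 1932: Wed, 1933: Fri ✓, 1934: Sat, 1935: Sun, 1936: Mon
Fridays: 1922, 1928, 1933.

3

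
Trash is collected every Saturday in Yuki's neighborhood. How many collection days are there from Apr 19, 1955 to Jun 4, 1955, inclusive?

Apr 19, 1955 is a Tuesday.
That's 47 days from start to end, counting both.
47 = 7 × 6 + 5, so there are 6 full weeks plus 5 extra days.
Each full week contributes one Saturday: 6 so far.
The 5 extra days are Tue, Wed, Thu, Fri, Sat — 1 of them qualifies.
Total: 6 + 1 = 7.

7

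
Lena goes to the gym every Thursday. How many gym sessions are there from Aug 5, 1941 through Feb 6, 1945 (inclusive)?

Aug 5, 1941 is a Tuesday.
That's 1282 days from start to end, counting both.
1282 = 7 × 183 + 1, so there are 183 full weeks plus 1 extra day.
Each full week contributes one Thursday: 183 so far.
The 1 extra day is Tue — none qualify.
Total: 183 + 0 = 183.

183 Thursdays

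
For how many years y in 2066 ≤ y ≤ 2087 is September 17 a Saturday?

3

Day of week of September 17 in each year:
2066: Fri, 2067: Sat ✓, 2068: Mon, 2069: Tue, 2070: Wed, 2071: Thu, 2072: Sat ✓, 2073: Sun, 2074: Mon, 2075: Tue, 2076: Thu, 2077: Fri, 2078: Sat ✓, 2079: Sun, 2080: Tue, 2081: Wed, 2082: Thu, 2083: Fri, 2084: Sun, 2085: Mon, 2086: Tue, 2087: Wed
Saturdays: 2067, 2072, 2078.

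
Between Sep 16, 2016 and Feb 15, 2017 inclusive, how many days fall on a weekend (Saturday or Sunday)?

44

Sep 16, 2016 is a Friday.
That's 153 days from start to end, counting both.
153 = 7 × 21 + 6, so there are 21 full weeks plus 6 extra days.
Each full week contributes 2 weekend days (Sat, Sun): 21 × 2 = 42.
The 6 extra days are Friday, Saturday, Sunday, Monday, Tuesday, Wednesday — 2 of them qualify.
Total: 42 + 2 = 44.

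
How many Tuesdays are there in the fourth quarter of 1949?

1949-10-01 is a Saturday.
From 1949-10-01 to 1949-12-31 is 92 days inclusive.
92 = 7 × 13 + 1, so there are 13 full weeks plus 1 extra day.
Each full week contributes one Tuesday: 13 so far.
The 1 extra day is Saturday — none qualify.
Total: 13 + 0 = 13.

13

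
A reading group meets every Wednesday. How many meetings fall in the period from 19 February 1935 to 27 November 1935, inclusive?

41 Wednesdays

19 February 1935 is a Tuesday.
From 19 February 1935 to 27 November 1935 is 282 days inclusive.
282 = 7 × 40 + 2, so there are 40 full weeks plus 2 extra days.
Each full week contributes one Wednesday: 40 so far.
The 2 extra days are Tue, Wed — 1 of them qualifies.
Total: 40 + 1 = 41.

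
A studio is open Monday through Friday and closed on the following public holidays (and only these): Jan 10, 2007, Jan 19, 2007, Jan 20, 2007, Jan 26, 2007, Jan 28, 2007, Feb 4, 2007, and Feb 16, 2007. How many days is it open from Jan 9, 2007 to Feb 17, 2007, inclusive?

25 working days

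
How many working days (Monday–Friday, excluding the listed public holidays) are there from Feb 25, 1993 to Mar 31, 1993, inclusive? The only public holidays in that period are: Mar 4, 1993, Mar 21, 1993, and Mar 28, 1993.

24

Feb 25, 1993 is a Thursday.
The range spans 35 days (inclusive of both endpoints).
35 = 7 × 5, so the span is exactly 5 full weeks.
Each full week contributes 5 weekdays (Mon–Fri): 5 × 5 = 25.
Holidays: Mar 4, 1993 (Thu); Mar 21, 1993 (Sun); Mar 28, 1993 (Sun).
1 of the 3 holidays fall on weekdays; the rest are weekends and were already excluded.
Business days: 25 − 1 = 24.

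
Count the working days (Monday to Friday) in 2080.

1 January 2080 is a Monday.
From 1 January 2080 to 31 December 2080 is 366 days inclusive.
366 = 7 × 52 + 2, so there are 52 full weeks plus 2 extra days.
Each full week contributes 5 weekdays (Mon–Fri): 52 × 5 = 260.
The 2 extra days are Mon, Tue — 2 of them qualify.
Total: 260 + 2 = 262.

262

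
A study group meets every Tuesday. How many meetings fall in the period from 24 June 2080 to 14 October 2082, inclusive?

121 Tuesdays

24 June 2080 is a Monday.
The range spans 843 days (inclusive of both endpoints).
843 = 7 × 120 + 3, so there are 120 full weeks plus 3 extra days.
Each full week contributes one Tuesday: 120 so far.
The 3 extra days are Mon, Tue, Wed — 1 of them qualifies.
Total: 120 + 1 = 121.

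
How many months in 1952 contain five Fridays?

A month has five Fridays exactly when Friday falls within its first (length − 28) days.
Jan: 31 days, starts Tue → 5 of Tue, Wed, Thu
Feb: 29 days, starts Fri → 5 of Fri ✓
Mar: 31 days, starts Sat → 5 of Sat, Sun, Mon
Apr: 30 days, starts Tue → 5 of Tue, Wed
May: 31 days, starts Thu → 5 of Thu, Fri, Sat ✓
Jun: 30 days, starts Sun → 5 of Sun, Mon
Jul: 31 days, starts Tue → 5 of Tue, Wed, Thu
Aug: 31 days, starts Fri → 5 of Fri, Sat, Sun ✓
Sep: 30 days, starts Mon → 5 of Mon, Tue
Oct: 31 days, starts Wed → 5 of Wed, Thu, Fri ✓
Nov: 30 days, starts Sat → 5 of Sat, Sun
Dec: 31 days, starts Mon → 5 of Mon, Tue, Wed
Months with five Fridays: Feb, May, Aug, Oct.

4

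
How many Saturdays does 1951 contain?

52

1 January 1951 is a Monday.
That's 365 days from start to end, counting both.
365 = 7 × 52 + 1, so there are 52 full weeks plus 1 extra day.
Each full week contributes one Saturday: 52 so far.
The 1 extra day is Mon — none qualify.
Total: 52 + 0 = 52.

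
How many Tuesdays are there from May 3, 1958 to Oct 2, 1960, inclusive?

126 Tuesdays

May 3, 1958 is a Saturday.
That's 884 days from start to end, counting both.
884 = 7 × 126 + 2, so there are 126 full weeks plus 2 extra days.
Each full week contributes one Tuesday: 126 so far.
The 2 extra days are Saturday, Sunday — none qualify.
Total: 126 + 0 = 126.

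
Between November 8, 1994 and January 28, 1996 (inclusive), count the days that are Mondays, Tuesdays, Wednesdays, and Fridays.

255

November 8, 1994 is a Tuesday.
That's 447 days from start to end, counting both.
447 = 7 × 63 + 6, so there are 63 full weeks plus 6 extra days.
Each full week contributes 4 days from the set (Mon, Tue, Wed, Fri): 63 × 4 = 252.
The 6 extra days are Tue, Wed, Thu, Fri, Sat, Sun — 3 of them qualify.
Total: 252 + 3 = 255.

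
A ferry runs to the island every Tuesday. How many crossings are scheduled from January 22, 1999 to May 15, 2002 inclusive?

173

January 22, 1999 is a Friday.
That's 1210 days from start to end, counting both.
1210 = 7 × 172 + 6, so there are 172 full weeks plus 6 extra days.
Each full week contributes one Tuesday: 172 so far.
The 6 extra days are Friday, Saturday, Sunday, Monday, Tuesday, Wednesday — 1 of them qualifies.
Total: 172 + 1 = 173.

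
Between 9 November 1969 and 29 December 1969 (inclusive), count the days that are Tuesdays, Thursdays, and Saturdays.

21

9 November 1969 is a Sunday.
The range spans 51 days (inclusive of both endpoints).
51 = 7 × 7 + 2, so there are 7 full weeks plus 2 extra days.
Each full week contributes 3 days from the set (Tue, Thu, Sat): 7 × 3 = 21.
The 2 extra days are Sun, Mon — none qualify.
Total: 21 + 0 = 21.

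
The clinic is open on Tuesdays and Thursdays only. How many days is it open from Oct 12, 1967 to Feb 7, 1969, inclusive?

Oct 12, 1967 is a Thursday.
From Oct 12, 1967 to Feb 7, 1969 is 485 days inclusive.
485 = 7 × 69 + 2, so there are 69 full weeks plus 2 extra days.
Each full week contributes 2 days from the set (Tue, Thu): 69 × 2 = 138.
The 2 extra days are Thu, Fri — 1 of them qualifies.
Total: 138 + 1 = 139.

139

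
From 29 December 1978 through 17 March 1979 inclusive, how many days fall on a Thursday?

11

29 December 1978 is a Friday.
From 29 December 1978 to 17 March 1979 is 79 days inclusive.
79 = 7 × 11 + 2, so there are 11 full weeks plus 2 extra days.
Each full week contributes one Thursday: 11 so far.
The 2 extra days are Fri, Sat — none qualify.
Total: 11 + 0 = 11.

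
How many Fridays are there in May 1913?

May 1, 1913 is a Thursday.
From May 1, 1913 to May 31, 1913 is 31 days inclusive.
31 = 7 × 4 + 3, so there are 4 full weeks plus 3 extra days.
Each full week contributes one Friday: 4 so far.
The 3 extra days are Thursday, Friday, Saturday — 1 of them qualifies.
Total: 4 + 1 = 5.

5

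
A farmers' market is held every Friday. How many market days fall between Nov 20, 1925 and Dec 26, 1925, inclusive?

Nov 20, 1925 is a Friday.
That's 37 days from start to end, counting both.
37 = 7 × 5 + 2, so there are 5 full weeks plus 2 extra days.
Each full week contributes one Friday: 5 so far.
The 2 extra days are Fri, Sat — 1 of them qualifies.
Total: 5 + 1 = 6.

6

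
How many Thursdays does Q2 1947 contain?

13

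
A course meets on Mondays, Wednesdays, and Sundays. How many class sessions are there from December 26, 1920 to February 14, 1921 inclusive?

December 26, 1920 is a Sunday.
That's 51 days from start to end, counting both.
51 = 7 × 7 + 2, so there are 7 full weeks plus 2 extra days.
Each full week contributes 3 days from the set (Mon, Wed, Sun): 7 × 3 = 21.
The 2 extra days are Sunday, Monday — 2 of them qualify.
Total: 21 + 2 = 23.

23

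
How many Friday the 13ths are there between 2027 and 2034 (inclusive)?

12

Friday-the-13ths by year:
2027: Aug
2028: Oct
2029: Apr, Jul
2030: Sep, Dec
2031: Jun
2032: Feb, Aug
2033: May
2034: Jan, Oct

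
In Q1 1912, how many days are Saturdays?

13

1912-01-01 is a Monday.
That's 91 days from start to end, counting both.
91 = 7 × 13, so the span is exactly 13 full weeks.
Each full week contributes one Saturday: 13 so far.
Total: 13.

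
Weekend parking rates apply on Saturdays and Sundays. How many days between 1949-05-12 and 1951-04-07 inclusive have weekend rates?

199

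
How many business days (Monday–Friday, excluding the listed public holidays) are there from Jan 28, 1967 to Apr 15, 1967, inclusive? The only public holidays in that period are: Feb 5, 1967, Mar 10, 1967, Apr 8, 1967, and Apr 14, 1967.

53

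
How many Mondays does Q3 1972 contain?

13

July 1, 1972 is a Saturday.
From July 1, 1972 to September 30, 1972 is 92 days inclusive.
92 = 7 × 13 + 1, so there are 13 full weeks plus 1 extra day.
Each full week contributes one Monday: 13 so far.
The 1 extra day is Saturday — none qualify.
Total: 13 + 0 = 13.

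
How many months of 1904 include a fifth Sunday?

A month has five Sundays exactly when Sunday falls within its first (length − 28) days.
Jan: 31 days, starts Fri → 5 of Fri, Sat, Sun ✓
Feb: 29 days, starts Mon → 5 of Mon
Mar: 31 days, starts Tue → 5 of Tue, Wed, Thu
Apr: 30 days, starts Fri → 5 of Fri, Sat
May: 31 days, starts Sun → 5 of Sun, Mon, Tue ✓
Jun: 30 days, starts Wed → 5 of Wed, Thu
Jul: 31 days, starts Fri → 5 of Fri, Sat, Sun ✓
Aug: 31 days, starts Mon → 5 of Mon, Tue, Wed
Sep: 30 days, starts Thu → 5 of Thu, Fri
Oct: 31 days, starts Sat → 5 of Sat, Sun, Mon ✓
Nov: 30 days, starts Tue → 5 of Tue, Wed
Dec: 31 days, starts Thu → 5 of Thu, Fri, Sat
Months with five Sundays: Jan, May, Jul, Oct.

4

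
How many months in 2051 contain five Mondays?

A month has five Mondays exactly when Monday falls within its first (length − 28) days.
Jan: 31 days, starts Sun → 5 of Sun, Mon, Tue ✓
Feb: 28 days, starts Wed → 5 of (none)
Mar: 31 days, starts Wed → 5 of Wed, Thu, Fri
Apr: 30 days, starts Sat → 5 of Sat, Sun
May: 31 days, starts Mon → 5 of Mon, Tue, Wed ✓
Jun: 30 days, starts Thu → 5 of Thu, Fri
Jul: 31 days, starts Sat → 5 of Sat, Sun, Mon ✓
Aug: 31 days, starts Tue → 5 of Tue, Wed, Thu
Sep: 30 days, starts Fri → 5 of Fri, Sat
Oct: 31 days, starts Sun → 5 of Sun, Mon, Tue ✓
Nov: 30 days, starts Wed → 5 of Wed, Thu
Dec: 31 days, starts Fri → 5 of Fri, Sat, Sun
Months with five Mondays: Jan, May, Jul, Oct.

4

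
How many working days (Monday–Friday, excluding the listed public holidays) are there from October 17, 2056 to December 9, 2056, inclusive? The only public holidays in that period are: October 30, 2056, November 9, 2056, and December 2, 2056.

37 working days

October 17, 2056 is a Tuesday.
That's 54 days from start to end, counting both.
54 = 7 × 7 + 5, so there are 7 full weeks plus 5 extra days.
Each full week contributes 5 weekdays (Mon–Fri): 7 × 5 = 35.
The 5 extra days are Tue, Wed, Thu, Fri, Sat — 4 of them qualify.
Total: 35 + 4 = 39.
Holidays: October 30, 2056 (Mon); November 9, 2056 (Thu); December 2, 2056 (Sat).
2 of the 3 holidays fall on weekdays; the rest are weekends and were already excluded.
Business days: 39 − 2 = 37.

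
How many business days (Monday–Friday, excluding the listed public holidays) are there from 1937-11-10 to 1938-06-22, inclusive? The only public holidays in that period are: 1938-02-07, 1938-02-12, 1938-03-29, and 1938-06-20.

158 business days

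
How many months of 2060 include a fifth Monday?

4

A month has five Mondays exactly when Monday falls within its first (length − 28) days.
Jan: 31 days, starts Thu → 5 of Thu, Fri, Sat
Feb: 29 days, starts Sun → 5 of Sun
Mar: 31 days, starts Mon → 5 of Mon, Tue, Wed ✓
Apr: 30 days, starts Thu → 5 of Thu, Fri
May: 31 days, starts Sat → 5 of Sat, Sun, Mon ✓
Jun: 30 days, starts Tue → 5 of Tue, Wed
Jul: 31 days, starts Thu → 5 of Thu, Fri, Sat
Aug: 31 days, starts Sun → 5 of Sun, Mon, Tue ✓
Sep: 30 days, starts Wed → 5 of Wed, Thu
Oct: 31 days, starts Fri → 5 of Fri, Sat, Sun
Nov: 30 days, starts Mon → 5 of Mon, Tue ✓
Dec: 31 days, starts Wed → 5 of Wed, Thu, Fri
Months with five Mondays: Mar, May, Aug, Nov.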